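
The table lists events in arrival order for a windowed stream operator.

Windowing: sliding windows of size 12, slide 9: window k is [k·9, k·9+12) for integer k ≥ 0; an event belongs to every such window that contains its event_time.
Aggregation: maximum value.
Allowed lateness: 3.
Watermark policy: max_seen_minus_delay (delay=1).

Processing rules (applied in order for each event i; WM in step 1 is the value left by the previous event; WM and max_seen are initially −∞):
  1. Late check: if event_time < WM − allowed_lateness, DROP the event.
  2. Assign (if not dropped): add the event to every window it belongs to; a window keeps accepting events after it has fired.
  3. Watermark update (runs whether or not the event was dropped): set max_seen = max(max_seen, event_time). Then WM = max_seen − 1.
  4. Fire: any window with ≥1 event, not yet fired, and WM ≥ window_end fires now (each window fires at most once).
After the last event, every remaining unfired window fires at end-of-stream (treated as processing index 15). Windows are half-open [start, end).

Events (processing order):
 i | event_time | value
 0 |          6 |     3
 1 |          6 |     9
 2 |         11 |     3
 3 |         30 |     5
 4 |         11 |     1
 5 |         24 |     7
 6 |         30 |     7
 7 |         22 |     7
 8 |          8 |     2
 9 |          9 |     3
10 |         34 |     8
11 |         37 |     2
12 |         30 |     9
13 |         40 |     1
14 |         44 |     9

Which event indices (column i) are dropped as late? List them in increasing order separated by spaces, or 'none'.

4 5 7 8 9 12

i=0 t=6 v=3: → [0,12); WM=5
i=1 t=6 v=9: → [0,12); WM=5
i=2 t=11 v=3: → [9,21),[0,12); WM=10
i=3 t=30 v=5: → [27,39); WM=29; [0,12) fires=9 [9,21) fires=3
i=4 t=11 v=1: DROP (t<29-3); WM=29
i=5 t=24 v=7: DROP (t<29-3); WM=29
i=6 t=30 v=7: → [27,39); WM=29
i=7 t=22 v=7: DROP (t<29-3); WM=29
i=8 t=8 v=2: DROP (t<29-3); WM=29
i=9 t=9 v=3: DROP (t<29-3); WM=29
i=10 t=34 v=8: → [27,39); WM=33
i=11 t=37 v=2: → [36,48),[27,39); WM=36
i=12 t=30 v=9: DROP (t<36-3); WM=36
i=13 t=40 v=1: → [36,48); WM=39; [27,39) fires=8
i=14 t=44 v=9: → [36,48); WM=43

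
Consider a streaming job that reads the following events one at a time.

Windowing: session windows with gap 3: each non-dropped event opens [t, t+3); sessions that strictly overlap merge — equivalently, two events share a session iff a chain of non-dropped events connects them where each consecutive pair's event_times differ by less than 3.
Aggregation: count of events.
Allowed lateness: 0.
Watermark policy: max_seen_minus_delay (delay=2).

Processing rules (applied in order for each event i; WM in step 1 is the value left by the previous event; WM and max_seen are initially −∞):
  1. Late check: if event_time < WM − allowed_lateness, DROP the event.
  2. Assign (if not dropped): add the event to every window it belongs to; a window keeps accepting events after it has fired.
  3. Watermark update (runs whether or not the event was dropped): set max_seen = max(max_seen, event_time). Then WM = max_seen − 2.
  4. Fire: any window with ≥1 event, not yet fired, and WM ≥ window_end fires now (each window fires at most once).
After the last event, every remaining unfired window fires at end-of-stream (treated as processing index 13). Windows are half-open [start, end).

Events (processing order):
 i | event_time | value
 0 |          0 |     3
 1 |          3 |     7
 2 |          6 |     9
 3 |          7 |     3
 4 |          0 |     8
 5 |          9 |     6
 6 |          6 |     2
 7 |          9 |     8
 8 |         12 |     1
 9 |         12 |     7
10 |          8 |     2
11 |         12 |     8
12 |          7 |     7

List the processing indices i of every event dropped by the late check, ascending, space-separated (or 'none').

4 6 10 12

i=0 t=0 v=3: → [0,3); WM=-2
i=1 t=3 v=7: → [3,6); WM=1
i=2 t=6 v=9: → [6,9); WM=4
i=3 t=7 v=3: → [6,10); WM=5
i=4 t=0 v=8: DROP (t<5-0); WM=5
i=5 t=9 v=6: → [6,12); WM=7
i=6 t=6 v=2: DROP (t<7-0); WM=7
i=7 t=9 v=8: → [6,12); WM=7
i=8 t=12 v=1: → [12,15); WM=10
i=9 t=12 v=7: → [12,15); WM=10
i=10 t=8 v=2: DROP (t<10-0); WM=10
i=11 t=12 v=8: → [12,15); WM=10
i=12 t=7 v=7: DROP (t<10-0); WM=10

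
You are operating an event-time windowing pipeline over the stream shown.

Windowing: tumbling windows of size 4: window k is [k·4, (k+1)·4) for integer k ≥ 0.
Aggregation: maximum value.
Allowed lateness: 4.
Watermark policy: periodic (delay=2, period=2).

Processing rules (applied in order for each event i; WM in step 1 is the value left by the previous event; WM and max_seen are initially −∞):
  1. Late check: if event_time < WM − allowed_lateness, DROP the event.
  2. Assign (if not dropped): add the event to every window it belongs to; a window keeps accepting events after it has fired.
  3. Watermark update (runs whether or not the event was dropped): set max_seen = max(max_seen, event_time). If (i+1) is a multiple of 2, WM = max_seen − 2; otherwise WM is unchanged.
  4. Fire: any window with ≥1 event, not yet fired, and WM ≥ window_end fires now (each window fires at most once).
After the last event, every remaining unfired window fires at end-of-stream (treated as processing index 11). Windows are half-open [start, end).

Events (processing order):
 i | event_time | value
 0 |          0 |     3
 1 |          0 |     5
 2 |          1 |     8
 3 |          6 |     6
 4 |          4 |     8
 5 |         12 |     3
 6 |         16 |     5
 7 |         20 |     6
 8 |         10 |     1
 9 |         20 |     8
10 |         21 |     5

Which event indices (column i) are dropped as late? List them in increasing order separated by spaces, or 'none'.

i=0 t=0 v=3: → [0,4); WM=−∞
i=1 t=0 v=5: → [0,4); WM=-2
i=2 t=1 v=8: → [0,4); WM=-2
i=3 t=6 v=6: → [4,8); WM=4; [0,4) fires=8
i=4 t=4 v=8: → [4,8); WM=4
i=5 t=12 v=3: → [12,16); WM=10; [4,8) fires=8
i=6 t=16 v=5: → [16,20); WM=10
i=7 t=20 v=6: → [20,24); WM=18; [12,16) fires=3
i=8 t=10 v=1: DROP (t<18-4); WM=18
i=9 t=20 v=8: → [20,24); WM=18
i=10 t=21 v=5: → [20,24); WM=18

8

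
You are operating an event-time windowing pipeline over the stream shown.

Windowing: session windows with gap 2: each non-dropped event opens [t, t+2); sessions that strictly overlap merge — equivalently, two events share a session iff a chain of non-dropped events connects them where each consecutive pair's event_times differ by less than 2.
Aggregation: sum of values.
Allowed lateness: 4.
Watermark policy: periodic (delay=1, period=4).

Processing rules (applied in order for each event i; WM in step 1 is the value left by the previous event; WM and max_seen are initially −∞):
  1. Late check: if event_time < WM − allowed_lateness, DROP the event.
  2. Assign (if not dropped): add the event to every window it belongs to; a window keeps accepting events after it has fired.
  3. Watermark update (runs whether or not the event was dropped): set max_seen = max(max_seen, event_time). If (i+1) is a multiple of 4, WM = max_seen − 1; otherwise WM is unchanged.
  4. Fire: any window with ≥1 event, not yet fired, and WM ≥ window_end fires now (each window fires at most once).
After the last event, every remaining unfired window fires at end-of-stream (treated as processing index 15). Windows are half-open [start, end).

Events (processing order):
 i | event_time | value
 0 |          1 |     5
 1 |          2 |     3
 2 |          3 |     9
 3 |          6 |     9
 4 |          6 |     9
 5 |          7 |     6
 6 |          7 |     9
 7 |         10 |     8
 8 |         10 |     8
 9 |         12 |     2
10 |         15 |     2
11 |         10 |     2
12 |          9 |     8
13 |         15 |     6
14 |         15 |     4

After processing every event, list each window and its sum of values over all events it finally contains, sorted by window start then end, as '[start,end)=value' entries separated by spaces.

[1,5)=17 [6,9)=33 [10,12)=18 [12,14)=2 [15,17)=12

i=0 t=1 v=5: → [1,3); WM=−∞
i=1 t=2 v=3: → [1,4); WM=−∞
i=2 t=3 v=9: → [1,5); WM=−∞
i=3 t=6 v=9: → [6,8); WM=5
i=4 t=6 v=9: → [6,8); WM=5
i=5 t=7 v=6: → [6,9); WM=5
i=6 t=7 v=9: → [6,9); WM=5
i=7 t=10 v=8: → [10,12); WM=9
i=8 t=10 v=8: → [10,12); WM=9
i=9 t=12 v=2: → [12,14); WM=9
i=10 t=15 v=2: → [15,17); WM=9
i=11 t=10 v=2: → [10,12); WM=14
i=12 t=9 v=8: DROP (t<14-4); WM=14
i=13 t=15 v=6: → [15,17); WM=14
i=14 t=15 v=4: → [15,17); WM=14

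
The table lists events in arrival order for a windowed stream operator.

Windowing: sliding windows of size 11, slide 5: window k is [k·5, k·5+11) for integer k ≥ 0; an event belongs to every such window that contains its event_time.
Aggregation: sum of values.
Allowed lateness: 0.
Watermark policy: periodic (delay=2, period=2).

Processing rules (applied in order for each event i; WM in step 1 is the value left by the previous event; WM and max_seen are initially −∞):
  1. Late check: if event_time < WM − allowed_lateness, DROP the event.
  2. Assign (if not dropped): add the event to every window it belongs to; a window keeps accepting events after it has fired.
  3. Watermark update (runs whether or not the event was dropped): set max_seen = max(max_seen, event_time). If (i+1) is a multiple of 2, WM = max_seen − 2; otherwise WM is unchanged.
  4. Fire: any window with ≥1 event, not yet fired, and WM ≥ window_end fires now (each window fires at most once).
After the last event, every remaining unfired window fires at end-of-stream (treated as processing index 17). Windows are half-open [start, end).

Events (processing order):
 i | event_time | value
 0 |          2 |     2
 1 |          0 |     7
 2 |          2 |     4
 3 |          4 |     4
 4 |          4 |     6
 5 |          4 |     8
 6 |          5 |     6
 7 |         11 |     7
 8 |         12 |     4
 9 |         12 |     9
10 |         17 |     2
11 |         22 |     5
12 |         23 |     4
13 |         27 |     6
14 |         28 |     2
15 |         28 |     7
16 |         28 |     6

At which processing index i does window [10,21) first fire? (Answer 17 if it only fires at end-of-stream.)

i=0 t=2 v=2: → [0,11); WM=−∞
i=1 t=0 v=7: → [0,11); WM=0
i=2 t=2 v=4: → [0,11); WM=0
i=3 t=4 v=4: → [0,11); WM=2
i=4 t=4 v=6: → [0,11); WM=2
i=5 t=4 v=8: → [0,11); WM=2
i=6 t=5 v=6: → [5,16),[0,11); WM=2
i=7 t=11 v=7: → [10,21),[5,16); WM=9
i=8 t=12 v=4: → [10,21),[5,16); WM=9
i=9 t=12 v=9: → [10,21),[5,16); WM=10
i=10 t=17 v=2: → [15,26),[10,21); WM=10
i=11 t=22 v=5: → [20,31),[15,26); WM=20; [0,11) fires=37 [5,16) fires=26
i=12 t=23 v=4: → [20,31),[15,26); WM=20
i=13 t=27 v=6: → [25,36),[20,31); WM=25; [10,21) fires=22
i=14 t=28 v=2: → [25,36),[20,31); WM=25
i=15 t=28 v=7: → [25,36),[20,31); WM=26; [15,26) fires=11
i=16 t=28 v=6: → [25,36),[20,31); WM=26

13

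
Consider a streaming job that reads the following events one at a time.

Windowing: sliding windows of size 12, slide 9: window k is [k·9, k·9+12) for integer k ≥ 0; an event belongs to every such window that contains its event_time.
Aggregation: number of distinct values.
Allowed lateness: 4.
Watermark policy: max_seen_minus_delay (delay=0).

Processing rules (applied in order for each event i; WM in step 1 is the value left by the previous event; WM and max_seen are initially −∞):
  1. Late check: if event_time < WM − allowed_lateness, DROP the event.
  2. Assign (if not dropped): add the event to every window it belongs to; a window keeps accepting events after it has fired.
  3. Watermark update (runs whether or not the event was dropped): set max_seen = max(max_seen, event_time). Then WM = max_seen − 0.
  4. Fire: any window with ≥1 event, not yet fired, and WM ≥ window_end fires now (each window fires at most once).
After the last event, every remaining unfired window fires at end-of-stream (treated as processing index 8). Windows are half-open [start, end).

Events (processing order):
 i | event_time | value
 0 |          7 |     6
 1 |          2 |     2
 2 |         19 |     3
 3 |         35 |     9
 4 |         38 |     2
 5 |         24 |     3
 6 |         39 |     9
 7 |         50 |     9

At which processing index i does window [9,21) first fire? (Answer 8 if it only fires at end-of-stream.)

3

i=0 t=7 v=6: → [0,12); WM=7
i=1 t=2 v=2: DROP (t<7-4); WM=7
i=2 t=19 v=3: → [18,30),[9,21); WM=19; [0,12) fires=1
i=3 t=35 v=9: → [27,39); WM=35; [9,21) fires=1 [18,30) fires=1
i=4 t=38 v=2: → [36,48),[27,39); WM=38
i=5 t=24 v=3: DROP (t<38-4); WM=38
i=6 t=39 v=9: → [36,48); WM=39; [27,39) fires=2
i=7 t=50 v=9: → [45,57); WM=50; [36,48) fires=2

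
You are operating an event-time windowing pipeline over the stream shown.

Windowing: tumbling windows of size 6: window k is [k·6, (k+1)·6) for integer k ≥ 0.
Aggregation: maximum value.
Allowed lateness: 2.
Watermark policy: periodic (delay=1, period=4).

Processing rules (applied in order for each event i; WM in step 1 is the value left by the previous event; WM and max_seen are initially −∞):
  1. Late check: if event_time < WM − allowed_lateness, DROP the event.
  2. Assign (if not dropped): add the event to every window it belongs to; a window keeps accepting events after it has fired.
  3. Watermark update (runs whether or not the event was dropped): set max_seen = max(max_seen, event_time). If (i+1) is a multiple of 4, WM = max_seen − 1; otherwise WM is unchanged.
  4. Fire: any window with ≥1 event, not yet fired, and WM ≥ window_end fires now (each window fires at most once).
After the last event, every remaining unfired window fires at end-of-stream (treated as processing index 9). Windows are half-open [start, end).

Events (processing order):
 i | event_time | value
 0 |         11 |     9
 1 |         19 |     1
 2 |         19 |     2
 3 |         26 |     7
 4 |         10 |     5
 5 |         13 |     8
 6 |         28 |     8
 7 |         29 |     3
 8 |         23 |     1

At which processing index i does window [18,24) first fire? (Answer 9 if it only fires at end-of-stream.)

i=0 t=11 v=9: → [6,12); WM=−∞
i=1 t=19 v=1: → [18,24); WM=−∞
i=2 t=19 v=2: → [18,24); WM=−∞
i=3 t=26 v=7: → [24,30); WM=25; [6,12) fires=9 [18,24) fires=2
i=4 t=10 v=5: DROP (t<25-2); WM=25
i=5 t=13 v=8: DROP (t<25-2); WM=25
i=6 t=28 v=8: → [24,30); WM=25
i=7 t=29 v=3: → [24,30); WM=28
i=8 t=23 v=1: DROP (t<28-2); WM=28

3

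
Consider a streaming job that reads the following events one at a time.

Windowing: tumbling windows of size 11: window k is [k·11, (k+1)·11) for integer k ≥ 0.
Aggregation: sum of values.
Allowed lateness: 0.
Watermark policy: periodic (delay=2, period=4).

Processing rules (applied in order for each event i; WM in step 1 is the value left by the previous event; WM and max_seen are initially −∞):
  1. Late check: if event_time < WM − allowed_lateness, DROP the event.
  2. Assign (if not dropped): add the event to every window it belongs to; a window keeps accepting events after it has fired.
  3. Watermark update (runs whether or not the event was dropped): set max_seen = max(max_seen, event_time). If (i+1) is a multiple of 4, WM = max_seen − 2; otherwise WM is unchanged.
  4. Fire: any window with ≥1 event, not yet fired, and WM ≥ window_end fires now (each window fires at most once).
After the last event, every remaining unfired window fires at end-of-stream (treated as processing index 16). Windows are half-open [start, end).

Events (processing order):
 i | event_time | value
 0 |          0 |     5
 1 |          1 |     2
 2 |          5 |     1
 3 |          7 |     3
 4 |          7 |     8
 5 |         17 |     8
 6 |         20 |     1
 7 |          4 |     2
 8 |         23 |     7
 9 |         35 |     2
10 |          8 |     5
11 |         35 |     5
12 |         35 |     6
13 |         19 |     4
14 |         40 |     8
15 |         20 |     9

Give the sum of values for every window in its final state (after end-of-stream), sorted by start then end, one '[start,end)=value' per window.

[0,11)=19 [11,22)=9 [22,33)=7 [33,44)=21

i=0 t=0 v=5: → [0,11); WM=−∞
i=1 t=1 v=2: → [0,11); WM=−∞
i=2 t=5 v=1: → [0,11); WM=−∞
i=3 t=7 v=3: → [0,11); WM=5
i=4 t=7 v=8: → [0,11); WM=5
i=5 t=17 v=8: → [11,22); WM=5
i=6 t=20 v=1: → [11,22); WM=5
i=7 t=4 v=2: DROP (t<5-0); WM=18; [0,11) fires=19
i=8 t=23 v=7: → [22,33); WM=18
i=9 t=35 v=2: → [33,44); WM=18
i=10 t=8 v=5: DROP (t<18-0); WM=18
i=11 t=35 v=5: → [33,44); WM=33; [11,22) fires=9 [22,33) fires=7
i=12 t=35 v=6: → [33,44); WM=33
i=13 t=19 v=4: DROP (t<33-0); WM=33
i=14 t=40 v=8: → [33,44); WM=33
i=15 t=20 v=9: DROP (t<33-0); WM=38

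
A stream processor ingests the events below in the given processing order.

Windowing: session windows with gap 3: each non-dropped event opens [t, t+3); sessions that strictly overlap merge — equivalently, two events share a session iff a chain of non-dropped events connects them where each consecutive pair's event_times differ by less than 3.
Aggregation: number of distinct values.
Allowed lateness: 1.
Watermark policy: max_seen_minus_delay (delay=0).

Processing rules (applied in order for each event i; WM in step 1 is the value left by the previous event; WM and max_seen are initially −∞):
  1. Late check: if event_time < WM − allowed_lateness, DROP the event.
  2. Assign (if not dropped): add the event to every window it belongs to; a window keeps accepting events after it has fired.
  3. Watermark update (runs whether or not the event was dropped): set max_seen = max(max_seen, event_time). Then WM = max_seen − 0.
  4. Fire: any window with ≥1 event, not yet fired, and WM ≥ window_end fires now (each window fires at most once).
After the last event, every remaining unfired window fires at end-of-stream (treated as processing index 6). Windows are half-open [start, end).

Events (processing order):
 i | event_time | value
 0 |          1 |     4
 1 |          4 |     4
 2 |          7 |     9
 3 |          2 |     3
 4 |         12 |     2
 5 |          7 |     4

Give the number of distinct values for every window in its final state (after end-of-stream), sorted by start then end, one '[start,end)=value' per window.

i=0 t=1 v=4: → [1,4); WM=1
i=1 t=4 v=4: → [4,7); WM=4
i=2 t=7 v=9: → [7,10); WM=7
i=3 t=2 v=3: DROP (t<7-1); WM=7
i=4 t=12 v=2: → [12,15); WM=12
i=5 t=7 v=4: DROP (t<12-1); WM=12

[1,4)=1 [4,7)=1 [7,10)=1 [12,15)=1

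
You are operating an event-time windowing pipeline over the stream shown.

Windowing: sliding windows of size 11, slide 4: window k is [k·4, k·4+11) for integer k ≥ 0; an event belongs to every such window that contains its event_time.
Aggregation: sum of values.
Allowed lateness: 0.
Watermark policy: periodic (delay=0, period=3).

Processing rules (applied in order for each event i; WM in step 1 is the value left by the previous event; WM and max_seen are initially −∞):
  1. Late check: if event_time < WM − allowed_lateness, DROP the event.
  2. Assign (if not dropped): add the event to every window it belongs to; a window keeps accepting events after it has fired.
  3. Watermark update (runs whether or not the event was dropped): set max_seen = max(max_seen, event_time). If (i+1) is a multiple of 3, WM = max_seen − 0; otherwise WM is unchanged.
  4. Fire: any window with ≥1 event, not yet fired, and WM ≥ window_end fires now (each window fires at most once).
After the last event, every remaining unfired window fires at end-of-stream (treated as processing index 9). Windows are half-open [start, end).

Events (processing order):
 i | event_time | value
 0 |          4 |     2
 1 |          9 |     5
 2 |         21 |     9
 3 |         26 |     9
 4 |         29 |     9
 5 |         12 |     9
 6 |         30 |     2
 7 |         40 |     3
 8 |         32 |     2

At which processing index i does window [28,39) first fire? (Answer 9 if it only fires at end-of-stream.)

8

i=0 t=4 v=2: → [4,15),[0,11); WM=−∞
i=1 t=9 v=5: → [8,19),[4,15),[0,11); WM=−∞
i=2 t=21 v=9: → [20,31),[16,27),[12,23); WM=21; [0,11) fires=7 [4,15) fires=7 [8,19) fires=5
i=3 t=26 v=9: → [24,35),[20,31),[16,27); WM=21
i=4 t=29 v=9: → [28,39),[24,35),[20,31); WM=21
i=5 t=12 v=9: DROP (t<21-0); WM=29; [12,23) fires=9 [16,27) fires=18
i=6 t=30 v=2: → [28,39),[24,35),[20,31); WM=29
i=7 t=40 v=3: → [40,51),[36,47),[32,43); WM=29
i=8 t=32 v=2: → [32,43),[28,39),[24,35); WM=40; [20,31) fires=29 [24,35) fires=22 [28,39) fires=13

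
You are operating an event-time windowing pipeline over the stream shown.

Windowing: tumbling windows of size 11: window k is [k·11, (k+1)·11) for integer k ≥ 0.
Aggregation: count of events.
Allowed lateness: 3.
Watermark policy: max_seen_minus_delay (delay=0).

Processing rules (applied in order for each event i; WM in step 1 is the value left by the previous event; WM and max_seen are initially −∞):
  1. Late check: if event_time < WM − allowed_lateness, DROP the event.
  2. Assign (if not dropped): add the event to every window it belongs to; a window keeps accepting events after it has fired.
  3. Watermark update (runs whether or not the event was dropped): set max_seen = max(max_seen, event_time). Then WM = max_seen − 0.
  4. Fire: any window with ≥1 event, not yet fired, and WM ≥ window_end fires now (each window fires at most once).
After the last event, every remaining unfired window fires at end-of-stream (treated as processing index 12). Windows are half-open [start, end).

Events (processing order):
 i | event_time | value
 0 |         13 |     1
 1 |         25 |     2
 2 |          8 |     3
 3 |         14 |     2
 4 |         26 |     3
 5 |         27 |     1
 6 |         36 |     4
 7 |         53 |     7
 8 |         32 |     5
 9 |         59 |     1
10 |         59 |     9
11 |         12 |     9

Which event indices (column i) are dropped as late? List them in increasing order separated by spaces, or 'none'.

i=0 t=13 v=1: → [11,22); WM=13
i=1 t=25 v=2: → [22,33); WM=25; [11,22) fires=1
i=2 t=8 v=3: DROP (t<25-3); WM=25
i=3 t=14 v=2: DROP (t<25-3); WM=25
i=4 t=26 v=3: → [22,33); WM=26
i=5 t=27 v=1: → [22,33); WM=27
i=6 t=36 v=4: → [33,44); WM=36; [22,33) fires=3
i=7 t=53 v=7: → [44,55); WM=53; [33,44) fires=1
i=8 t=32 v=5: DROP (t<53-3); WM=53
i=9 t=59 v=1: → [55,66); WM=59; [44,55) fires=1
i=10 t=59 v=9: → [55,66); WM=59
i=11 t=12 v=9: DROP (t<59-3); WM=59

2 3 8 11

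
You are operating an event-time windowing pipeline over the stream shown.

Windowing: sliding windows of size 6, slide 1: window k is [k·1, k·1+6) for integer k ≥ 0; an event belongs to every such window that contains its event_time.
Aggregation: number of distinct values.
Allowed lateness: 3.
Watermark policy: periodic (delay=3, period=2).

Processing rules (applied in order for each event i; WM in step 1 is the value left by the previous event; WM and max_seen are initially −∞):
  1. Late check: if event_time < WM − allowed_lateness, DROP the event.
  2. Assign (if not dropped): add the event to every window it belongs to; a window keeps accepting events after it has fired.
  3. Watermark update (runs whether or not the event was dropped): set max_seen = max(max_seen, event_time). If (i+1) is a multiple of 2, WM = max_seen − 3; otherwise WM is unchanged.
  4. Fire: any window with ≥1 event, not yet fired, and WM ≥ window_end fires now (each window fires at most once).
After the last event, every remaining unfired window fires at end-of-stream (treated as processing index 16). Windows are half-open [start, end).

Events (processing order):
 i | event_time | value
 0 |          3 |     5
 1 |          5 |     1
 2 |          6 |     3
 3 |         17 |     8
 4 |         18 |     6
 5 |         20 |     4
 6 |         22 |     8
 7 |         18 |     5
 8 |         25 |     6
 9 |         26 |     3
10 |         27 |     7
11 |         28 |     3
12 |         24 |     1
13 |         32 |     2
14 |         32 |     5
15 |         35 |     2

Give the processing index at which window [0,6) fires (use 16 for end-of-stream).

3

i=0 t=3 v=5: → [3,9),[2,8),[1,7),[0,6); WM=−∞
i=1 t=5 v=1: → [5,11),[4,10),[3,9),[2,8),[1,7),[0,6); WM=2
i=2 t=6 v=3: → [6,12),[5,11),[4,10),[3,9),[2,8),[1,7); WM=2
i=3 t=17 v=8: → [17,23),[16,22),[15,21),[14,20),[13,19),[12,18); WM=14; [0,6) fires=2 [1,7) fires=3 [2,8) fires=3 [3,9) fires=3 [4,10) fires=2 [5,11) fires=2 [6,12) fires=1
i=4 t=18 v=6: → [18,24),[17,23),[16,22),[15,21),[14,20),[13,19); WM=14
i=5 t=20 v=4: → [20,26),[19,25),[18,24),[17,23),[16,22),[15,21); WM=17
i=6 t=22 v=8: → [22,28),[21,27),[20,26),[19,25),[18,24),[17,23); WM=17
i=7 t=18 v=5: → [18,24),[17,23),[16,22),[15,21),[14,20),[13,19); WM=19; [12,18) fires=1 [13,19) fires=3
i=8 t=25 v=6: → [25,31),[24,30),[23,29),[22,28),[21,27),[20,26); WM=19
i=9 t=26 v=3: → [26,32),[25,31),[24,30),[23,29),[22,28),[21,27); WM=23; [14,20) fires=3 [15,21) fires=4 [16,22) fires=4 [17,23) fires=4
i=10 t=27 v=7: → [27,33),[26,32),[25,31),[24,30),[23,29),[22,28); WM=23
i=11 t=28 v=3: → [28,34),[27,33),[26,32),[25,31),[24,30),[23,29); WM=25; [18,24) fires=4 [19,25) fires=2
i=12 t=24 v=1: → [24,30),[23,29),[22,28),[21,27),[20,26),[19,25); WM=25
i=13 t=32 v=2: → [32,38),[31,37),[30,36),[29,35),[28,34),[27,33); WM=29; [20,26) fires=4 [21,27) fires=4 [22,28) fires=5 [23,29) fires=4
i=14 t=32 v=5: → [32,38),[31,37),[30,36),[29,35),[28,34),[27,33); WM=29
i=15 t=35 v=2: → [35,41),[34,40),[33,39),[32,38),[31,37),[30,36); WM=32; [24,30) fires=4 [25,31) fires=3 [26,32) fires=2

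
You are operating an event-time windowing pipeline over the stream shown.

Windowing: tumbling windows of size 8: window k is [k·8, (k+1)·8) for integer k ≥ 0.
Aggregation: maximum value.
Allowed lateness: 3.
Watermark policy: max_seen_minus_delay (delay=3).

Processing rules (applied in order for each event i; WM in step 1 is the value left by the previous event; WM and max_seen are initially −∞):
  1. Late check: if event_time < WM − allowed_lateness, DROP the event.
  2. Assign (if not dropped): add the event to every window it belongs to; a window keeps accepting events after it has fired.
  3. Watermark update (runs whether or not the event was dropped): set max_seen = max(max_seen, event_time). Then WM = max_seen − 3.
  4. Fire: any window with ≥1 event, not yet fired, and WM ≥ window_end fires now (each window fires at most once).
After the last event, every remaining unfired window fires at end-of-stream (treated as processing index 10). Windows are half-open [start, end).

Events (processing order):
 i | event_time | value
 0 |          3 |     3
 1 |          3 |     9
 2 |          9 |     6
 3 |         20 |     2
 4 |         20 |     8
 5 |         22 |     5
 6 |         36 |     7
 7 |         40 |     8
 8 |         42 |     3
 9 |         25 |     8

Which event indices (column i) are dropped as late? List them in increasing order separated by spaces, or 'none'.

9

i=0 t=3 v=3: → [0,8); WM=0
i=1 t=3 v=9: → [0,8); WM=0
i=2 t=9 v=6: → [8,16); WM=6
i=3 t=20 v=2: → [16,24); WM=17; [0,8) fires=9 [8,16) fires=6
i=4 t=20 v=8: → [16,24); WM=17
i=5 t=22 v=5: → [16,24); WM=19
i=6 t=36 v=7: → [32,40); WM=33; [16,24) fires=8
i=7 t=40 v=8: → [40,48); WM=37
i=8 t=42 v=3: → [40,48); WM=39
i=9 t=25 v=8: DROP (t<39-3); WM=39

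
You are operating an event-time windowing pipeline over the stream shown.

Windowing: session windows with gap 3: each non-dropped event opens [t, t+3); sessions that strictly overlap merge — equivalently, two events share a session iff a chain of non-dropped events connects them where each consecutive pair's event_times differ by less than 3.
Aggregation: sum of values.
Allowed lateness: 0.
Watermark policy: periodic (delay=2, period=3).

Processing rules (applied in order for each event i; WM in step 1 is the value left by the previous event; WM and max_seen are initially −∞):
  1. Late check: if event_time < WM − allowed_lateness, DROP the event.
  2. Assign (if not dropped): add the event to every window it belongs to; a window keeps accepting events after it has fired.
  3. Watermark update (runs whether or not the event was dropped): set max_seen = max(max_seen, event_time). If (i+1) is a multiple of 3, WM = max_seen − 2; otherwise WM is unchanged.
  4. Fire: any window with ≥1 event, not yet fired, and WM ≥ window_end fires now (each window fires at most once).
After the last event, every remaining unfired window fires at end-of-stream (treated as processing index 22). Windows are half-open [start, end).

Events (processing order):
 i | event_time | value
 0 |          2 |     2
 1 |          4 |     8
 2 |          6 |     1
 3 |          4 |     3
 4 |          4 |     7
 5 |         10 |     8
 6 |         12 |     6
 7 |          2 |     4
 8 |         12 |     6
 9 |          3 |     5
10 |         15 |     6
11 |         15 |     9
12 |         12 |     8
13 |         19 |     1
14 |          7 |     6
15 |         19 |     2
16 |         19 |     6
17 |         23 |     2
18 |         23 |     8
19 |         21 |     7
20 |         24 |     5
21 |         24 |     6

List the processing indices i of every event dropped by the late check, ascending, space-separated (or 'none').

7 9 12 14

i=0 t=2 v=2: → [2,5); WM=−∞
i=1 t=4 v=8: → [2,7); WM=−∞
i=2 t=6 v=1: → [2,9); WM=4
i=3 t=4 v=3: → [2,9); WM=4
i=4 t=4 v=7: → [2,9); WM=4
i=5 t=10 v=8: → [10,13); WM=8
i=6 t=12 v=6: → [10,15); WM=8
i=7 t=2 v=4: DROP (t<8-0); WM=8
i=8 t=12 v=6: → [10,15); WM=10
i=9 t=3 v=5: DROP (t<10-0); WM=10
i=10 t=15 v=6: → [15,18); WM=10
i=11 t=15 v=9: → [15,18); WM=13
i=12 t=12 v=8: DROP (t<13-0); WM=13
i=13 t=19 v=1: → [19,22); WM=13
i=14 t=7 v=6: DROP (t<13-0); WM=17
i=15 t=19 v=2: → [19,22); WM=17
i=16 t=19 v=6: → [19,22); WM=17
i=17 t=23 v=2: → [23,26); WM=21
i=18 t=23 v=8: → [23,26); WM=21
i=19 t=21 v=7: → [19,26); WM=21
i=20 t=24 v=5: → [19,27); WM=22
i=21 t=24 v=6: → [19,27); WM=22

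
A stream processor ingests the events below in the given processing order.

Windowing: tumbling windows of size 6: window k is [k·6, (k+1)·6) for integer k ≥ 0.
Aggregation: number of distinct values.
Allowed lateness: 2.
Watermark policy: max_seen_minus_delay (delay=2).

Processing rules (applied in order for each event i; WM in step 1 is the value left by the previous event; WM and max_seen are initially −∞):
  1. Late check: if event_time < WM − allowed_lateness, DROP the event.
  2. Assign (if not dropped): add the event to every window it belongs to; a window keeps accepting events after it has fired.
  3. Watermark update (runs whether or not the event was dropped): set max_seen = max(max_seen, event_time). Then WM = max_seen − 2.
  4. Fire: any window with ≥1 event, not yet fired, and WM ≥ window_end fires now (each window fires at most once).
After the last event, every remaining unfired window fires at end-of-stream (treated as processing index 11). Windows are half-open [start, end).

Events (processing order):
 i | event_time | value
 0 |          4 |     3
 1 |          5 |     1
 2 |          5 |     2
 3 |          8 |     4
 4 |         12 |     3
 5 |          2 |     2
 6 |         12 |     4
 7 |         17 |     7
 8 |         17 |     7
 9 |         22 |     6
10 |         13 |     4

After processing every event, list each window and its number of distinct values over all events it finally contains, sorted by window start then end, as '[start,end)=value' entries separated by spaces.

i=0 t=4 v=3: → [0,6); WM=2
i=1 t=5 v=1: → [0,6); WM=3
i=2 t=5 v=2: → [0,6); WM=3
i=3 t=8 v=4: → [6,12); WM=6; [0,6) fires=3
i=4 t=12 v=3: → [12,18); WM=10
i=5 t=2 v=2: DROP (t<10-2); WM=10
i=6 t=12 v=4: → [12,18); WM=10
i=7 t=17 v=7: → [12,18); WM=15; [6,12) fires=1
i=8 t=17 v=7: → [12,18); WM=15
i=9 t=22 v=6: → [18,24); WM=20; [12,18) fires=3
i=10 t=13 v=4: DROP (t<20-2); WM=20

[0,6)=3 [6,12)=1 [12,18)=3 [18,24)=1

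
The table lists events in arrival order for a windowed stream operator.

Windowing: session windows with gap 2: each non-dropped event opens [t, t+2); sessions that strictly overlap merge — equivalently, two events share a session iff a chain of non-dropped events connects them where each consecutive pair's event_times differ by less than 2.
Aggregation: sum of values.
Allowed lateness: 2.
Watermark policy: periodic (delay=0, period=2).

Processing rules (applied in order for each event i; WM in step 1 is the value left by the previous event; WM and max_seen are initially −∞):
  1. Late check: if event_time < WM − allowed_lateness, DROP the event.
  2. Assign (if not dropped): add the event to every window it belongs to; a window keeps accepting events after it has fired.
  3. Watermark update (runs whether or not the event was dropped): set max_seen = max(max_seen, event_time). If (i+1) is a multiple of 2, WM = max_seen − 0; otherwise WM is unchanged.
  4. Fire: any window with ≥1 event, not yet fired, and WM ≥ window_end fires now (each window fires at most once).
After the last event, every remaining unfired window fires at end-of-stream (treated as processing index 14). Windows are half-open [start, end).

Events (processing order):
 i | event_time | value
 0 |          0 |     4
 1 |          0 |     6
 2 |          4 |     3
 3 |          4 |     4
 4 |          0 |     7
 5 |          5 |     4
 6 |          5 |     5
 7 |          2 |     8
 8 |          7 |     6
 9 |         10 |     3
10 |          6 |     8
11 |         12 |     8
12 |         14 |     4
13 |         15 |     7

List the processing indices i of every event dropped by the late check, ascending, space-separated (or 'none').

4 7 10

i=0 t=0 v=4: → [0,2); WM=−∞
i=1 t=0 v=6: → [0,2); WM=0
i=2 t=4 v=3: → [4,6); WM=0
i=3 t=4 v=4: → [4,6); WM=4
i=4 t=0 v=7: DROP (t<4-2); WM=4
i=5 t=5 v=4: → [4,7); WM=5
i=6 t=5 v=5: → [4,7); WM=5
i=7 t=2 v=8: DROP (t<5-2); WM=5
i=8 t=7 v=6: → [7,9); WM=5
i=9 t=10 v=3: → [10,12); WM=10
i=10 t=6 v=8: DROP (t<10-2); WM=10
i=11 t=12 v=8: → [12,14); WM=12
i=12 t=14 v=4: → [14,16); WM=12
i=13 t=15 v=7: → [14,17); WM=15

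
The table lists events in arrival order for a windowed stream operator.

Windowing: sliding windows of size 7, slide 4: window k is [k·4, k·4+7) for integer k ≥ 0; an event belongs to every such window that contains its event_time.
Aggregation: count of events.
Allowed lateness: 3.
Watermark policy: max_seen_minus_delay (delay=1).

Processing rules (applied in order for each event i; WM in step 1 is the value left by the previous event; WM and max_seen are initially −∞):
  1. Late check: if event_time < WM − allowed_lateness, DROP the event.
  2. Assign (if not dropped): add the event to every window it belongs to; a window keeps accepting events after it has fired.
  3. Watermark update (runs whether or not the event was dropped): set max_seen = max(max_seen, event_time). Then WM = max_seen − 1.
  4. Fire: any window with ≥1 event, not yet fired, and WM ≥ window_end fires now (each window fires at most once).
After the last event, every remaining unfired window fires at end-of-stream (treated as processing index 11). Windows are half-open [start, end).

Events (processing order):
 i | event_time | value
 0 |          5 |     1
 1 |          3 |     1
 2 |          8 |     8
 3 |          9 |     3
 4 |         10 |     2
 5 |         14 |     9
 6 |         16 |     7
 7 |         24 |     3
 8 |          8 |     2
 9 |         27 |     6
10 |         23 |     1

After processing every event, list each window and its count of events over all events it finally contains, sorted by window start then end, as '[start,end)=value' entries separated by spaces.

[0,7)=2 [4,11)=4 [8,15)=4 [12,19)=2 [16,23)=1 [20,27)=2 [24,31)=2

i=0 t=5 v=1: → [4,11),[0,7); WM=4
i=1 t=3 v=1: → [0,7); WM=4
i=2 t=8 v=8: → [8,15),[4,11); WM=7; [0,7) fires=2
i=3 t=9 v=3: → [8,15),[4,11); WM=8
i=4 t=10 v=2: → [8,15),[4,11); WM=9
i=5 t=14 v=9: → [12,19),[8,15); WM=13; [4,11) fires=4
i=6 t=16 v=7: → [16,23),[12,19); WM=15; [8,15) fires=4
i=7 t=24 v=3: → [24,31),[20,27); WM=23; [12,19) fires=2 [16,23) fires=1
i=8 t=8 v=2: DROP (t<23-3); WM=23
i=9 t=27 v=6: → [24,31); WM=26
i=10 t=23 v=1: → [20,27); WM=26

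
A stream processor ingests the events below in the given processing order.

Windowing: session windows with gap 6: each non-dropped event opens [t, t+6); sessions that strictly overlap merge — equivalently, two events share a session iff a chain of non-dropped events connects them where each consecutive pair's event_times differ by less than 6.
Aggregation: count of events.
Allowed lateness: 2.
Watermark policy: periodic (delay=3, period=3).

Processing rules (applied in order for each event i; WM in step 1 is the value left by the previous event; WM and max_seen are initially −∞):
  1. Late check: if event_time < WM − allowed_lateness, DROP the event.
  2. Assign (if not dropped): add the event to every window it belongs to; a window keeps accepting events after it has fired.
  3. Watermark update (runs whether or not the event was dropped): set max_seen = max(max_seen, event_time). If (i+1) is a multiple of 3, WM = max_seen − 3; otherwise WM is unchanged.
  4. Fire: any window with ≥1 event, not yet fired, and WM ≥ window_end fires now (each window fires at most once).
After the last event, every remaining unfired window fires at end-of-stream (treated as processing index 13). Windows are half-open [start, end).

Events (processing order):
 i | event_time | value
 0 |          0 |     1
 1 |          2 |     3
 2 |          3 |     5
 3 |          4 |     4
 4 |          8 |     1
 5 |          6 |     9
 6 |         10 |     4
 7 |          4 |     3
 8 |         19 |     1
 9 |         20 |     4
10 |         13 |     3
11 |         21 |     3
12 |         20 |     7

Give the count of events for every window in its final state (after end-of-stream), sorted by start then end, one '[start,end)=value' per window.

i=0 t=0 v=1: → [0,6); WM=−∞
i=1 t=2 v=3: → [0,8); WM=−∞
i=2 t=3 v=5: → [0,9); WM=0
i=3 t=4 v=4: → [0,10); WM=0
i=4 t=8 v=1: → [0,14); WM=0
i=5 t=6 v=9: → [0,14); WM=5
i=6 t=10 v=4: → [0,16); WM=5
i=7 t=4 v=3: → [0,16); WM=5
i=8 t=19 v=1: → [19,25); WM=16
i=9 t=20 v=4: → [19,26); WM=16
i=10 t=13 v=3: DROP (t<16-2); WM=16
i=11 t=21 v=3: → [19,27); WM=18
i=12 t=20 v=7: → [19,27); WM=18

[0,16)=8 [19,27)=4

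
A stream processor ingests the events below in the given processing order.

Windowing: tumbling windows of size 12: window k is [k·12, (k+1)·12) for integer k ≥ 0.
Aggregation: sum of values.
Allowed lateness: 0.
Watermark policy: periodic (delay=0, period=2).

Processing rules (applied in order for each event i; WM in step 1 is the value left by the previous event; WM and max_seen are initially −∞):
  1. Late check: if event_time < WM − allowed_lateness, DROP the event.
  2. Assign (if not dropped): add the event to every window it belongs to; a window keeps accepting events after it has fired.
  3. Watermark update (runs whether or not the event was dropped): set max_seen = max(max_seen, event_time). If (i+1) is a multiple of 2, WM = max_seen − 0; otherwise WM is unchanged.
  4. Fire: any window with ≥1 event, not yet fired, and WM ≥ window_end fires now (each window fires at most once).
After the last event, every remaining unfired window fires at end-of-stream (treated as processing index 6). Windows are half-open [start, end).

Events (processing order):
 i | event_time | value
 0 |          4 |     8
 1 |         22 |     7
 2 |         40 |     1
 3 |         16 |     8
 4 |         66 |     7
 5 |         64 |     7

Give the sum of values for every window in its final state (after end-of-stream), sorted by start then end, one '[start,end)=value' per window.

i=0 t=4 v=8: → [0,12); WM=−∞
i=1 t=22 v=7: → [12,24); WM=22; [0,12) fires=8
i=2 t=40 v=1: → [36,48); WM=22
i=3 t=16 v=8: DROP (t<22-0); WM=40; [12,24) fires=7
i=4 t=66 v=7: → [60,72); WM=40
i=5 t=64 v=7: → [60,72); WM=66; [36,48) fires=1

[0,12)=8 [12,24)=7 [36,48)=1 [60,72)=14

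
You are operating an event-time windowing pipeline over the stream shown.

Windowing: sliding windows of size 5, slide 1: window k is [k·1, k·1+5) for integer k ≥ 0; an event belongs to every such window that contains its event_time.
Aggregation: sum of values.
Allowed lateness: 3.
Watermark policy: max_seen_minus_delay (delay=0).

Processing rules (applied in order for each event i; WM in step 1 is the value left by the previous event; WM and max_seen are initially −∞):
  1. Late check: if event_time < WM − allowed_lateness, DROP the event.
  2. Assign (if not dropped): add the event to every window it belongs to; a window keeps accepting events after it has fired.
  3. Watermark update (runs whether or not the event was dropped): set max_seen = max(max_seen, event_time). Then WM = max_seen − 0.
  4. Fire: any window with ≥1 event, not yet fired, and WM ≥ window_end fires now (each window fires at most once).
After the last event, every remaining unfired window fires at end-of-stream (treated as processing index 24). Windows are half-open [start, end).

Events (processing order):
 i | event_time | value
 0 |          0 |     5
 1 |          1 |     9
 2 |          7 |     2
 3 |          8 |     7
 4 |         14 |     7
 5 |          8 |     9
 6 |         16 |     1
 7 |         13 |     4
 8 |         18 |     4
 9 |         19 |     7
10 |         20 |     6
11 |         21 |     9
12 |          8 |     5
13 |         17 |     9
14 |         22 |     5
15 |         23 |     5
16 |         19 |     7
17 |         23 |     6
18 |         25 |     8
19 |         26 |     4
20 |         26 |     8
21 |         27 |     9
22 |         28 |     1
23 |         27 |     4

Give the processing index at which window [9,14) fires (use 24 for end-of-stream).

7

i=0 t=0 v=5: → [0,5); WM=0
i=1 t=1 v=9: → [1,6),[0,5); WM=1
i=2 t=7 v=2: → [7,12),[6,11),[5,10),[4,9),[3,8); WM=7; [0,5) fires=14 [1,6) fires=9
i=3 t=8 v=7: → [8,13),[7,12),[6,11),[5,10),[4,9); WM=8; [3,8) fires=2
i=4 t=14 v=7: → [14,19),[13,18),[12,17),[11,16),[10,15); WM=14; [4,9) fires=9 [5,10) fires=9 [6,11) fires=9 [7,12) fires=9 [8,13) fires=7
i=5 t=8 v=9: DROP (t<14-3); WM=14
i=6 t=16 v=1: → [16,21),[15,20),[14,19),[13,18),[12,17); WM=16; [10,15) fires=7 [11,16) fires=7
i=7 t=13 v=4: → [13,18),[12,17),[11,16),[10,15),[9,14); WM=16; [9,14) fires=4
i=8 t=18 v=4: → [18,23),[17,22),[16,21),[15,20),[14,19); WM=18; [12,17) fires=12 [13,18) fires=12
i=9 t=19 v=7: → [19,24),[18,23),[17,22),[16,21),[15,20); WM=19; [14,19) fires=12
i=10 t=20 v=6: → [20,25),[19,24),[18,23),[17,22),[16,21); WM=20; [15,20) fires=12
i=11 t=21 v=9: → [21,26),[20,25),[19,24),[18,23),[17,22); WM=21; [16,21) fires=18
i=12 t=8 v=5: DROP (t<21-3); WM=21
i=13 t=17 v=9: DROP (t<21-3); WM=21
i=14 t=22 v=5: → [22,27),[21,26),[20,25),[19,24),[18,23); WM=22; [17,22) fires=26
i=15 t=23 v=5: → [23,28),[22,27),[21,26),[20,25),[19,24); WM=23; [18,23) fires=31
i=16 t=19 v=7: DROP (t<23-3); WM=23
i=17 t=23 v=6: → [23,28),[22,27),[21,26),[20,25),[19,24); WM=23
i=18 t=25 v=8: → [25,30),[24,29),[23,28),[22,27),[21,26); WM=25; [19,24) fires=38 [20,25) fires=31
i=19 t=26 v=4: → [26,31),[25,30),[24,29),[23,28),[22,27); WM=26; [21,26) fires=33
i=20 t=26 v=8: → [26,31),[25,30),[24,29),[23,28),[22,27); WM=26
i=21 t=27 v=9: → [27,32),[26,31),[25,30),[24,29),[23,28); WM=27; [22,27) fires=36
i=22 t=28 v=1: → [28,33),[27,32),[26,31),[25,30),[24,29); WM=28; [23,28) fires=40
i=23 t=27 v=4: → [27,32),[26,31),[25,30),[24,29),[23,28); WM=28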